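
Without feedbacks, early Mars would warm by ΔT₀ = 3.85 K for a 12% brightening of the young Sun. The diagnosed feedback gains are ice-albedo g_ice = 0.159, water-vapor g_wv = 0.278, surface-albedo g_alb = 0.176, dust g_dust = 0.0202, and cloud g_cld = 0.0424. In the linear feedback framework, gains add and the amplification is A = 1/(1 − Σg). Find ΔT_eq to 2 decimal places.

11.87 K

Total gain g = 0.159 + 0.278 + 0.176 + 0.0202 + 0.0424 = 0.6756.
Amplification A = 1/(1 − 0.6756) = 3.083.
ΔT = 3.85 × 3.083 = 11.87 K.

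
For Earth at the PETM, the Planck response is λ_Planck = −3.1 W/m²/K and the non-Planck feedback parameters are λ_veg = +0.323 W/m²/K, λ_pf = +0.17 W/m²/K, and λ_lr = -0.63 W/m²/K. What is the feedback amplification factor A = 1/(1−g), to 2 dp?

Convert to gains: g_veg = 0.323/3.1 = 0.1042; g_pf = 0.17/3.1 = 0.05484; g_lr = -0.63/3.1 = -0.2032.
Total gain g = -0.04416.
A = 1/(1 + 0.04416) = 0.96.

0.96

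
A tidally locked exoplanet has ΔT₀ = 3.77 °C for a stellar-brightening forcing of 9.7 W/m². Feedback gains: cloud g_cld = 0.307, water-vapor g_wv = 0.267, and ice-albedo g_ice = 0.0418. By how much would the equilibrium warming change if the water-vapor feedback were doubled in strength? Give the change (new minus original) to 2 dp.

Original: g = 0.6158, ΔT = 3.77/(1−0.6158) = 9.8126 °C.
With doubled water-vapor: g' = 0.8828, ΔT' = 3.77/(1−0.8828) = 32.1672 °C.
Change = 32.1672 − 9.8126 = 22.35 °C.

22.35 °C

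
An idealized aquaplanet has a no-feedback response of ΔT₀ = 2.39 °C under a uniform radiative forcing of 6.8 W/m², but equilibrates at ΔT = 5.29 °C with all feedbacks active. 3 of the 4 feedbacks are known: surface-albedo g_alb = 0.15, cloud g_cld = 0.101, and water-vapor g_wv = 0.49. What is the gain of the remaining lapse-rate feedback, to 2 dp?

-0.19

Amplification A = ΔT/ΔT₀ = 5.29/2.39 = 2.213.
Total gain g = 1 − 1/A = 1 − 1/2.213 = 0.5481.
Known gains sum to 0.15 + 0.101 + 0.49 = 0.741.
g_lr = 0.5481 − 0.741 = -0.19.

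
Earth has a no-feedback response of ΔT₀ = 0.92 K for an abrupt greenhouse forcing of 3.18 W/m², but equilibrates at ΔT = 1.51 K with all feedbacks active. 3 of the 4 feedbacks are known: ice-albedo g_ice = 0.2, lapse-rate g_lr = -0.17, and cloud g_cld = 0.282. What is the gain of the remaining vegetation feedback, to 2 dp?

Amplification A = ΔT/ΔT₀ = 1.51/0.92 = 1.641.
Total gain g = 1 − 1/A = 1 − 1/1.641 = 0.3906.
Known gains sum to 0.2 − 0.17 + 0.282 = 0.312.
g_veg = 0.3906 − 0.312 = 0.08.

0.08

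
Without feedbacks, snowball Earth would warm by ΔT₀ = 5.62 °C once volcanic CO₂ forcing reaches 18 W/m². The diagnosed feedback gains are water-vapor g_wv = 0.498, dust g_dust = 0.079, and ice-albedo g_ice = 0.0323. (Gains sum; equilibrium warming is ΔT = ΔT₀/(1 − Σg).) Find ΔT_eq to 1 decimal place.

14.4 °C

Total gain g = 0.498 + 0.079 + 0.0323 = 0.6093.
Amplification A = 1/(1 − 0.6093) = 2.56.
ΔT = 5.62 × 2.56 = 14.4 °C.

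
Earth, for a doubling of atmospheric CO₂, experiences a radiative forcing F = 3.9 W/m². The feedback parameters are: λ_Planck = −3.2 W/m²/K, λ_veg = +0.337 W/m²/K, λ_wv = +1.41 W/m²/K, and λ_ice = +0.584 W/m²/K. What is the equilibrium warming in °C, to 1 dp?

Net feedback parameter λ = (−3.2) + (+0.337) + (+1.41) + (+0.584) = -0.869 W/m²/K.
ΔT = −F/λ = −3.9/(-0.869) = 4.5 °C.

4.5 °C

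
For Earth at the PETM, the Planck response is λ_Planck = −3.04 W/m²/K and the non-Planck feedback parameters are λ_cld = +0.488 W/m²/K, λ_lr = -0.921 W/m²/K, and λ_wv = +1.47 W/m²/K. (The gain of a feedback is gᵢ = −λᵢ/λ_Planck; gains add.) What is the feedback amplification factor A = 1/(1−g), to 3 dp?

1.518

Convert to gains: g_cld = 0.488/3.04 = 0.1605; g_lr = -0.921/3.04 = -0.303; g_wv = 1.47/3.04 = 0.4836.
Total gain g = 0.3411.
A = 1/(1 − 0.3411) = 1.518.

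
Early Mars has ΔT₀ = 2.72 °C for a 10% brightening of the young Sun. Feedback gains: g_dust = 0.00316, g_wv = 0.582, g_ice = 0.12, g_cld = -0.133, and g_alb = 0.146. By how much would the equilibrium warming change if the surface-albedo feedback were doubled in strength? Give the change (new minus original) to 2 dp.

10.37 °C

Original: g = 0.71816, ΔT = 2.72/(1−0.71816) = 9.6509 °C.
With doubled surface-albedo: g' = 0.86416, ΔT' = 2.72/(1−0.86416) = 20.0236 °C.
Change = 20.0236 − 9.6509 = 10.37 °C.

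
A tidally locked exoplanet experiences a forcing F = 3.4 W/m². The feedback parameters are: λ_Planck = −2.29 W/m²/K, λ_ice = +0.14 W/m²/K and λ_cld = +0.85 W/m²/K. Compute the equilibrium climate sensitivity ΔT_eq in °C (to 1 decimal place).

2.6 °C

Net feedback parameter λ = (−2.29) + (+0.14) + (+0.85) = -1.3 W/m²/K.
ΔT = −F/λ = −3.4/(-1.3) = 2.6 °C.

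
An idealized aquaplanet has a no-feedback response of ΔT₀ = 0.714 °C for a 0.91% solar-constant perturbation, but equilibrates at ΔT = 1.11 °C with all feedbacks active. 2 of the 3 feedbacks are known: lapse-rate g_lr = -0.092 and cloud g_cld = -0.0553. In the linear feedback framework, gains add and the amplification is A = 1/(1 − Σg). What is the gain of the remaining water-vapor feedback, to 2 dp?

Amplification A = ΔT/ΔT₀ = 1.11/0.714 = 1.555.
Total gain g = 1 − 1/A = 1 − 1/1.555 = 0.3569.
Known gains sum to -0.092 − 0.0553 = -0.1473.
g_wv = 0.3569 + 0.1473 = 0.50.

0.50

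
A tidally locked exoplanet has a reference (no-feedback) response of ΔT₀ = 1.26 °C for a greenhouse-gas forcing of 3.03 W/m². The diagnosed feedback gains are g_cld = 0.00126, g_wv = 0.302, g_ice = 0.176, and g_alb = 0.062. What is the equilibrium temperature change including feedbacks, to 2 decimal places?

Total gain g = 0.00126 + 0.302 + 0.176 + 0.062 = 0.54126.
Amplification A = 1/(1 − 0.54126) = 2.18.
ΔT = 1.26 × 2.18 = 2.75 °C.

2.75 °C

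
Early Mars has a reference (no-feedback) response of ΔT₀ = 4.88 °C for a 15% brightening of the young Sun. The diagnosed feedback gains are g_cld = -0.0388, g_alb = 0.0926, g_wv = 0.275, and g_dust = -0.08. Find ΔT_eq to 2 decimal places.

Total gain g = -0.0388 + 0.0926 + 0.275 − 0.08 = 0.2488.
Amplification A = 1/(1 − 0.2488) = 1.331.
ΔT = 4.88 × 1.331 = 6.50 °C.

6.50 °C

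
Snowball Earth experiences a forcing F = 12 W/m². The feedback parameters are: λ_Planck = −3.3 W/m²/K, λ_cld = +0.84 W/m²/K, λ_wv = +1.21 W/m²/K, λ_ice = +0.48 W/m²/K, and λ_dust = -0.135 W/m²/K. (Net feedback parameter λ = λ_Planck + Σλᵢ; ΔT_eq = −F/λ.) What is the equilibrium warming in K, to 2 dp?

Net feedback parameter λ = (−3.3) + (+0.84) + (+1.21) + (+0.48) + (-0.135) = -0.905 W/m²/K.
ΔT = −F/λ = −12/(-0.905) = 13.26 K.

13.26 K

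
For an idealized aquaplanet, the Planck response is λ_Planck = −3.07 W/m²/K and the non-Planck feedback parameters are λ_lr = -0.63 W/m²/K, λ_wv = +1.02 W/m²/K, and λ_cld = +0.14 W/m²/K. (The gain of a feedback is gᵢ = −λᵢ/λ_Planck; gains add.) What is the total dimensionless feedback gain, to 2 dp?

Convert to gains: g_lr = -0.63/3.07 = -0.2052; g_wv = 1.02/3.07 = 0.3322; g_cld = 0.14/3.07 = 0.0456.
Total gain g = 0.1726.

0.17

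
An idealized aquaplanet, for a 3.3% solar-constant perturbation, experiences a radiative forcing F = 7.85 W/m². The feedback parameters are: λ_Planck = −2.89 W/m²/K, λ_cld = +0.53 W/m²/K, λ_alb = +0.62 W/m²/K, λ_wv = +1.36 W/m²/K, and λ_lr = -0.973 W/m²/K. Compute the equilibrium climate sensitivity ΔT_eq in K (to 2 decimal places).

5.80 K

Net feedback parameter λ = (−2.89) + (+0.53) + (+0.62) + (+1.36) + (-0.973) = -1.353 W/m²/K.
ΔT = −F/λ = −7.85/(-1.353) = 5.80 K.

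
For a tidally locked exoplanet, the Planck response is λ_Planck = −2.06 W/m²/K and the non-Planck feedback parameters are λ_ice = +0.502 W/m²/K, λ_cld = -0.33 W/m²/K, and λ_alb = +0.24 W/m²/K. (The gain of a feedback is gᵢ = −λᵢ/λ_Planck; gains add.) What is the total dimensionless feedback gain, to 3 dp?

Convert to gains: g_ice = 0.502/2.06 = 0.2437; g_cld = -0.33/2.06 = -0.1602; g_alb = 0.24/2.06 = 0.1165.
Total gain g = 0.2.

0.200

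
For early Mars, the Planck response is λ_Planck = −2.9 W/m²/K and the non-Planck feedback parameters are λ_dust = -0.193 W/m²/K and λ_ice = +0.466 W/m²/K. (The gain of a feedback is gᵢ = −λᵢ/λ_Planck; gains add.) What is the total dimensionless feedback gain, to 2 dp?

0.09

Convert to gains: g_dust = -0.193/2.9 = -0.06655; g_ice = 0.466/2.9 = 0.1607.
Total gain g = 0.09415.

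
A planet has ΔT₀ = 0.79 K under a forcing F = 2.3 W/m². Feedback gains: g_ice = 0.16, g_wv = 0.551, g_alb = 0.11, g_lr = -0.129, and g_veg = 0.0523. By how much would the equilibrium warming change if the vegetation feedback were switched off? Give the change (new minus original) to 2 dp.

Original: g = 0.7443, ΔT = 0.79/(1−0.7443) = 3.0896 K.
Without vegetation: g' = 0.692, ΔT' = 0.79/(1−0.692) = 2.5649 K.
Change = 2.5649 − 3.0896 = -0.52 K.

-0.52 K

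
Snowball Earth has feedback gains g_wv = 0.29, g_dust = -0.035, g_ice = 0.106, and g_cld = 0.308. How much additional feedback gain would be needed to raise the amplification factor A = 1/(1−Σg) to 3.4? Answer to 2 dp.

0.04

Current total gain = 0.669.
Target gain for A = 3.4: g* = 1 − 1/3.4 = 0.7059.
Additional gain needed = 0.7059 − 0.669 = 0.04.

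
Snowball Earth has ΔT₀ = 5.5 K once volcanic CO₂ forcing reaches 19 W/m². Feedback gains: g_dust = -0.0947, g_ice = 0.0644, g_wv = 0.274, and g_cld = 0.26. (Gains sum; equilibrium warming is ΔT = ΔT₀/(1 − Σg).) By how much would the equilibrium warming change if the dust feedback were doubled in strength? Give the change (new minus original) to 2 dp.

Original: g = 0.5037, ΔT = 5.5/(1−0.5037) = 11.0820 K.
With doubled dust: g' = 0.409, ΔT' = 5.5/(1−0.409) = 9.3063 K.
Change = 9.3063 − 11.0820 = -1.78 K.

-1.78 K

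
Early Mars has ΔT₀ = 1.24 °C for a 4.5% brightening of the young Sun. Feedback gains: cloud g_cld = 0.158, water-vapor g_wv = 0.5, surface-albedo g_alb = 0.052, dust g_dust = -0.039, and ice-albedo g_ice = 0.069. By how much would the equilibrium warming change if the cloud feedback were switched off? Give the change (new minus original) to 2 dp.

-1.80 °C

Original: g = 0.74, ΔT = 1.24/(1−0.74) = 4.7692 °C.
Without cloud: g' = 0.582, ΔT' = 1.24/(1−0.582) = 2.9665 °C.
Change = 2.9665 − 4.7692 = -1.80 °C.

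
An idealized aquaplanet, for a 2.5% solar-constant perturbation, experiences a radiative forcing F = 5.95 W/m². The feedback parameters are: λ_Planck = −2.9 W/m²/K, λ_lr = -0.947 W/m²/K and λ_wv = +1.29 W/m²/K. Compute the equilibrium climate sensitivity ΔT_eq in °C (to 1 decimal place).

Net feedback parameter λ = (−2.9) + (-0.947) + (+1.29) = -2.557 W/m²/K.
ΔT = −F/λ = −5.95/(-2.557) = 2.3 °C.

2.3 °C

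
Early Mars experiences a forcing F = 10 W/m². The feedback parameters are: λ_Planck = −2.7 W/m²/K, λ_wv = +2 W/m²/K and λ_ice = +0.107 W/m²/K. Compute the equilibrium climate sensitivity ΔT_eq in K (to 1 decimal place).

16.9 K

Net feedback parameter λ = (−2.7) + (+2) + (+0.107) = -0.593 W/m²/K.
ΔT = −F/λ = −10/(-0.593) = 16.9 K.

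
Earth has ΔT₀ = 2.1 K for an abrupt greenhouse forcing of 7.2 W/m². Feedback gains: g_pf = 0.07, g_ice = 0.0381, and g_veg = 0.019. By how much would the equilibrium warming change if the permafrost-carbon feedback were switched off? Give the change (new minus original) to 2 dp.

-0.18 K

Original: g = 0.1271, ΔT = 2.1/(1−0.1271) = 2.4058 K.
Without permafrost-carbon: g' = 0.0571, ΔT' = 2.1/(1−0.0571) = 2.2272 K.
Change = 2.2272 − 2.4058 = -0.18 K.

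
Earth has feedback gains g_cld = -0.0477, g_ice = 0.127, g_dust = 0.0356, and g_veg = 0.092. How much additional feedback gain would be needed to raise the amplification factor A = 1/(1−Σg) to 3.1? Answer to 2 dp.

0.47

Current total gain = 0.2069.
Target gain for A = 3.1: g* = 1 − 1/3.1 = 0.6774.
Additional gain needed = 0.6774 − 0.2069 = 0.47.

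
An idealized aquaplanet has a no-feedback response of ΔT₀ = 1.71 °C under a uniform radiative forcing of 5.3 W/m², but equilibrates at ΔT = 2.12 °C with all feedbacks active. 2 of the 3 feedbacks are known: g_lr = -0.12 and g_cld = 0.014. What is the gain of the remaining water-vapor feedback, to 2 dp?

0.30

Amplification A = ΔT/ΔT₀ = 2.12/1.71 = 1.24.
Total gain g = 1 − 1/A = 1 − 1/1.24 = 0.1935.
Known gains sum to -0.12 + 0.014 = -0.106.
g_wv = 0.1935 + 0.106 = 0.30.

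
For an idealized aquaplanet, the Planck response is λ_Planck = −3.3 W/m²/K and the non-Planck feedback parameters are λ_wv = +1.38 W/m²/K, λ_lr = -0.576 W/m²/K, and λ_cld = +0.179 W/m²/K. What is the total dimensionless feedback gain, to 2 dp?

0.30

Convert to gains: g_wv = 1.38/3.3 = 0.4182; g_lr = -0.576/3.3 = -0.1745; g_cld = 0.179/3.3 = 0.05424.
Total gain g = 0.29794.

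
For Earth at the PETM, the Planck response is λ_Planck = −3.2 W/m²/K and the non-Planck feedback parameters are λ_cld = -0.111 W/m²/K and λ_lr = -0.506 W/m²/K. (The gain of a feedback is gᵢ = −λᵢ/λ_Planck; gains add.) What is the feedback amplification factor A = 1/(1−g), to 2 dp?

0.84

Convert to gains: g_cld = -0.111/3.2 = -0.03469; g_lr = -0.506/3.2 = -0.1581.
Total gain g = -0.19279.
A = 1/(1 + 0.19279) = 0.84.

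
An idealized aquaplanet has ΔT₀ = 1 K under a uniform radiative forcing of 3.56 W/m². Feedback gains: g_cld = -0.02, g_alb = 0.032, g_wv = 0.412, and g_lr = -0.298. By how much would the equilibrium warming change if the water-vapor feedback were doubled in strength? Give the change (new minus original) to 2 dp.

1.02 K

Original: g = 0.126, ΔT = 1/(1−0.126) = 1.1442 K.
With doubled water-vapor: g' = 0.538, ΔT' = 1/(1−0.538) = 2.1645 K.
Change = 2.1645 − 1.1442 = 1.02 K.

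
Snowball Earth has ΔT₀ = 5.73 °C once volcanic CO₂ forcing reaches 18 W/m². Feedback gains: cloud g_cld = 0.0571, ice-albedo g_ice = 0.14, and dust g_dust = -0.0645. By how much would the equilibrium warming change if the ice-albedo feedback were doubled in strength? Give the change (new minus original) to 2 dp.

1.27 °C

Original: g = 0.1326, ΔT = 5.73/(1−0.1326) = 6.6059 °C.
With doubled ice-albedo: g' = 0.2726, ΔT' = 5.73/(1−0.2726) = 7.8774 °C.
Change = 7.8774 − 6.6059 = 1.27 °C.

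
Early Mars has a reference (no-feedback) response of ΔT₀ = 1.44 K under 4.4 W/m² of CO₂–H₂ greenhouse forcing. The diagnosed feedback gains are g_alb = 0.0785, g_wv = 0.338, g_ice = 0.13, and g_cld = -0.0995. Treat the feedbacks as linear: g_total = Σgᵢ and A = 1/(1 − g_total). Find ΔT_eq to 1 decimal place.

Total gain g = 0.0785 + 0.338 + 0.13 − 0.0995 = 0.447.
Amplification A = 1/(1 − 0.447) = 1.808.
ΔT = 1.44 × 1.808 = 2.6 K.

2.6 K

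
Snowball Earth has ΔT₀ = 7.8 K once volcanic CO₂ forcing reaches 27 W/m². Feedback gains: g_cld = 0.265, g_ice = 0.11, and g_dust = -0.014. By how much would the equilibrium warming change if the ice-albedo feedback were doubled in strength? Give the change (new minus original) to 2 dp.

2.54 K

Original: g = 0.361, ΔT = 7.8/(1−0.361) = 12.2066 K.
With doubled ice-albedo: g' = 0.471, ΔT' = 7.8/(1−0.471) = 14.7448 K.
Change = 14.7448 − 12.2066 = 2.54 K.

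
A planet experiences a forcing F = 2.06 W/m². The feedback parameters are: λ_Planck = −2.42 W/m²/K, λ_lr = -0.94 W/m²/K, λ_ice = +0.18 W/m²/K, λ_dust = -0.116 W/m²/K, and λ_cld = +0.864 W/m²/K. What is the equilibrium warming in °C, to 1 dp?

0.8 °C

Net feedback parameter λ = (−2.42) + (-0.94) + (+0.18) + (-0.116) + (+0.864) = -2.432 W/m²/K.
ΔT = −F/λ = −2.06/(-2.432) = 0.8 °C.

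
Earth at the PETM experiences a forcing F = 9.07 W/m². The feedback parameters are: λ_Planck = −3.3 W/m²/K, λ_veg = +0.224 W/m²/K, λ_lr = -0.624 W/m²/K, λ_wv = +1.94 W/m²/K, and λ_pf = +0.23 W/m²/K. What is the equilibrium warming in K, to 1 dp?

5.9 K

Net feedback parameter λ = (−3.3) + (+0.224) + (-0.624) + (+1.94) + (+0.23) = -1.53 W/m²/K.
ΔT = −F/λ = −9.07/(-1.53) = 5.9 K.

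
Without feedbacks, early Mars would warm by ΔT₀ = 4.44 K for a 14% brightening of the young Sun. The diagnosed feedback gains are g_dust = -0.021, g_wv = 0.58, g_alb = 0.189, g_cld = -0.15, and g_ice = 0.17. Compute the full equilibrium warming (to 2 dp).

19.14 K

Total gain g = -0.021 + 0.58 + 0.189 − 0.15 + 0.17 = 0.768.
Amplification A = 1/(1 − 0.768) = 4.31.
ΔT = 4.44 × 4.31 = 19.14 K.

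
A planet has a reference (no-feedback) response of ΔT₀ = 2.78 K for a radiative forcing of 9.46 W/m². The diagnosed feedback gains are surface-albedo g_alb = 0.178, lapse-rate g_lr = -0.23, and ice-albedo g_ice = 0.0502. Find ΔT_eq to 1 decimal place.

Total gain g = 0.178 − 0.23 + 0.0502 = -0.0018.
Amplification A = 1/(1 + 0.0018) = 0.9982.
ΔT = 2.78 × 0.9982 = 2.8 K.

2.8 K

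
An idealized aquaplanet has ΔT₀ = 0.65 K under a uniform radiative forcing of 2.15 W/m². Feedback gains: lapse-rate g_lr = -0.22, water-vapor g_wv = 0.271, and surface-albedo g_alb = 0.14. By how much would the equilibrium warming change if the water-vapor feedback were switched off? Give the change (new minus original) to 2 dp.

-0.20 K

Original: g = 0.191, ΔT = 0.65/(1−0.191) = 0.8035 K.
Without water-vapor: g' = -0.08, ΔT' = 0.65/(1+0.08) = 0.6019 K.
Change = 0.6019 − 0.8035 = -0.20 K.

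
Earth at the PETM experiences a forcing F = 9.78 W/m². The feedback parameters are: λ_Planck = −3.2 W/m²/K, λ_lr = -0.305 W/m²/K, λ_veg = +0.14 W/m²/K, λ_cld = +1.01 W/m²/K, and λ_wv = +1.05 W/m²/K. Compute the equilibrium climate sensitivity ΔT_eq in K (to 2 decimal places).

Net feedback parameter λ = (−3.2) + (-0.305) + (+0.14) + (+1.01) + (+1.05) = -1.305 W/m²/K.
ΔT = −F/λ = −9.78/(-1.305) = 7.49 K.

7.49 K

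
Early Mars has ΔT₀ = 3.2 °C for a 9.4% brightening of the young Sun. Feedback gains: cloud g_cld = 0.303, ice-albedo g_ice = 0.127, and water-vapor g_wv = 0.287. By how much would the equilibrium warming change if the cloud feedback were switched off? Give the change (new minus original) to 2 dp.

Original: g = 0.717, ΔT = 3.2/(1−0.717) = 11.3074 °C.
Without cloud: g' = 0.414, ΔT' = 3.2/(1−0.414) = 5.4608 °C.
Change = 5.4608 − 11.3074 = -5.85 °C.

-5.85 °C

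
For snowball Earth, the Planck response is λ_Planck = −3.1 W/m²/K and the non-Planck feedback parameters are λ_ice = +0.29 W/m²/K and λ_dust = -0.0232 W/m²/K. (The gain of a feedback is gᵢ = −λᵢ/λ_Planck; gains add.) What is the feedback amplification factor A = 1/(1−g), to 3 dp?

Convert to gains: g_ice = 0.29/3.1 = 0.09355; g_dust = -0.0232/3.1 = -0.007484.
Total gain g = 0.086066.
A = 1/(1 − 0.086066) = 1.094.

1.094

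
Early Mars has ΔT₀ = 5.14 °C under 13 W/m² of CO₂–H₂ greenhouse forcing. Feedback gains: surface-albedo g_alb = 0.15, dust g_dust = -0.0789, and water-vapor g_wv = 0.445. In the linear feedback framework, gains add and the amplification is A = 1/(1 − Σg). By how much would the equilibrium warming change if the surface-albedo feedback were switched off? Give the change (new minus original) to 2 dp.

Original: g = 0.5161, ΔT = 5.14/(1−0.5161) = 10.6220 °C.
Without surface-albedo: g' = 0.3661, ΔT' = 5.14/(1−0.3661) = 8.1085 °C.
Change = 8.1085 − 10.6220 = -2.51 °C.

-2.51 °C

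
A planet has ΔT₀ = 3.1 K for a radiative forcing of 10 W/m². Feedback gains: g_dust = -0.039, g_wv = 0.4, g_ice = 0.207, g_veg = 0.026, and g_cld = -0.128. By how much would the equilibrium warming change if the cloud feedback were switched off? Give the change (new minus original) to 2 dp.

Original: g = 0.466, ΔT = 3.1/(1−0.466) = 5.8052 K.
Without cloud: g' = 0.594, ΔT' = 3.1/(1−0.594) = 7.6355 K.
Change = 7.6355 − 5.8052 = 1.83 K.

1.83 K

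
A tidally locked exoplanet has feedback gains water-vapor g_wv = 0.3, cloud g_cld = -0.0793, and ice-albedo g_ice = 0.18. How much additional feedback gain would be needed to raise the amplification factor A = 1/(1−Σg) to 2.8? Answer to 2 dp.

Current total gain = 0.4007.
Target gain for A = 2.8: g* = 1 − 1/2.8 = 0.6429.
Additional gain needed = 0.6429 − 0.4007 = 0.24.

0.24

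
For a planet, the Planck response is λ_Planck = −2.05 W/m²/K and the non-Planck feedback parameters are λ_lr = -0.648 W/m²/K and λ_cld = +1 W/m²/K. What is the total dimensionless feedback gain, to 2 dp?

Convert to gains: g_lr = -0.648/2.05 = -0.3161; g_cld = 1/2.05 = 0.4878.
Total gain g = 0.1717.

0.17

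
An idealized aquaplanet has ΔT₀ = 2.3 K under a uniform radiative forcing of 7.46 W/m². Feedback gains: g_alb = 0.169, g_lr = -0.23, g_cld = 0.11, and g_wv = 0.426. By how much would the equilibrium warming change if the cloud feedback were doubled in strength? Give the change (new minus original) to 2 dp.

1.16 K

Original: g = 0.475, ΔT = 2.3/(1−0.475) = 4.3810 K.
With doubled cloud: g' = 0.585, ΔT' = 2.3/(1−0.585) = 5.5422 K.
Change = 5.5422 − 4.3810 = 1.16 K.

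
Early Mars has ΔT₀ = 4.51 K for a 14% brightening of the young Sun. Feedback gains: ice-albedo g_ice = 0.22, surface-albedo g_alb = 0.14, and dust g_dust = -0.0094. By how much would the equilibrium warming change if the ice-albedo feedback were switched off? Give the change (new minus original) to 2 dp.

-1.76 K

Original: g = 0.3506, ΔT = 4.51/(1−0.3506) = 6.9449 K.
Without ice-albedo: g' = 0.1306, ΔT' = 4.51/(1−0.1306) = 5.1875 K.
Change = 5.1875 − 6.9449 = -1.76 K.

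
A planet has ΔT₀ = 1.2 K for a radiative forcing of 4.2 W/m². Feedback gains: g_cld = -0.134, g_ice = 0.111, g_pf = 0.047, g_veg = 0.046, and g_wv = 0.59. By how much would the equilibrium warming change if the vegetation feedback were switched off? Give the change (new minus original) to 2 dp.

-0.42 K

Original: g = 0.66, ΔT = 1.2/(1−0.66) = 3.5294 K.
Without vegetation: g' = 0.614, ΔT' = 1.2/(1−0.614) = 3.1088 K.
Change = 3.1088 − 3.5294 = -0.42 K.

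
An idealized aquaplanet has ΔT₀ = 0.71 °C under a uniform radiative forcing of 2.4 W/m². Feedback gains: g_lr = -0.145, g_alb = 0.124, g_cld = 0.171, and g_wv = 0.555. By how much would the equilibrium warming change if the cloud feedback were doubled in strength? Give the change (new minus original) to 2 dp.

3.32 °C

Original: g = 0.705, ΔT = 0.71/(1−0.705) = 2.4068 °C.
With doubled cloud: g' = 0.876, ΔT' = 0.71/(1−0.876) = 5.7258 °C.
Change = 5.7258 − 2.4068 = 3.32 °C.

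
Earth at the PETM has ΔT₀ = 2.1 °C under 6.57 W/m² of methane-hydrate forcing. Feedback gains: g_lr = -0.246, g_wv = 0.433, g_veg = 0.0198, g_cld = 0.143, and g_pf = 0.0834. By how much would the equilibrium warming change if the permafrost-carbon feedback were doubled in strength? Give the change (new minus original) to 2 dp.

0.64 °C

Original: g = 0.4332, ΔT = 2.1/(1−0.4332) = 3.7050 °C.
With doubled permafrost-carbon: g' = 0.5166, ΔT' = 2.1/(1−0.5166) = 4.3442 °C.
Change = 4.3442 − 3.7050 = 0.64 °C.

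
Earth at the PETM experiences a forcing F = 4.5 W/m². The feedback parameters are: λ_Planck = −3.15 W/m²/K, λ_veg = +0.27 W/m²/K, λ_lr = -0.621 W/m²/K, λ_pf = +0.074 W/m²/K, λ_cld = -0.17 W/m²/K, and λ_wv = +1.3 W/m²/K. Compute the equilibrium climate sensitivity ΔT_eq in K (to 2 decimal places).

1.96 K

Net feedback parameter λ = (−3.15) + (+0.27) + (-0.621) + (+0.074) + (-0.17) + (+1.3) = -2.297 W/m²/K.
ΔT = −F/λ = −4.5/(-2.297) = 1.96 K.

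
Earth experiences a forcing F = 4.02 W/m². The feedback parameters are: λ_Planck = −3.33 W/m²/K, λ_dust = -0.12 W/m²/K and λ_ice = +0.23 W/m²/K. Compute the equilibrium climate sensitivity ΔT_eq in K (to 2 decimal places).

Net feedback parameter λ = (−3.33) + (-0.12) + (+0.23) = -3.22 W/m²/K.
ΔT = −F/λ = −4.02/(-3.22) = 1.25 K.

1.25 K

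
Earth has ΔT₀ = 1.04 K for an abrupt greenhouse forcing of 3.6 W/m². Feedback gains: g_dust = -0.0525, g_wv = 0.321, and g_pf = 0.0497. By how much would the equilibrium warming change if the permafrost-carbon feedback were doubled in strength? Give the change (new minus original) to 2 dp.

0.12 K

Original: g = 0.3182, ΔT = 1.04/(1−0.3182) = 1.5254 K.
With doubled permafrost-carbon: g' = 0.3679, ΔT' = 1.04/(1−0.3679) = 1.6453 K.
Change = 1.6453 − 1.5254 = 0.12 K.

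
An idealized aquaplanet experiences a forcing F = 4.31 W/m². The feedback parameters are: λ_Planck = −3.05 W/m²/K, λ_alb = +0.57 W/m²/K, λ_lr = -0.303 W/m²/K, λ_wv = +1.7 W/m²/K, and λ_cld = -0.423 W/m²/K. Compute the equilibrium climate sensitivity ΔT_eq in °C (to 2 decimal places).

2.86 °C

Net feedback parameter λ = (−3.05) + (+0.57) + (-0.303) + (+1.7) + (-0.423) = -1.506 W/m²/K.
ΔT = −F/λ = −4.31/(-1.506) = 2.86 °C.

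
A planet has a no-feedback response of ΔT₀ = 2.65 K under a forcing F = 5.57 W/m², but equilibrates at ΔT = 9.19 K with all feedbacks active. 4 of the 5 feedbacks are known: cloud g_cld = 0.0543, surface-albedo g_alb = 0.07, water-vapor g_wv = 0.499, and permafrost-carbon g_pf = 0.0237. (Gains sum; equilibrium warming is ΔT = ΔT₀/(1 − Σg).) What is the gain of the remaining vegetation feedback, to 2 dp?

0.06

Amplification A = ΔT/ΔT₀ = 9.19/2.65 = 3.468.
Total gain g = 1 − 1/A = 1 − 1/3.468 = 0.7116.
Known gains sum to 0.0543 + 0.07 + 0.499 + 0.0237 = 0.647.
g_veg = 0.7116 − 0.647 = 0.06.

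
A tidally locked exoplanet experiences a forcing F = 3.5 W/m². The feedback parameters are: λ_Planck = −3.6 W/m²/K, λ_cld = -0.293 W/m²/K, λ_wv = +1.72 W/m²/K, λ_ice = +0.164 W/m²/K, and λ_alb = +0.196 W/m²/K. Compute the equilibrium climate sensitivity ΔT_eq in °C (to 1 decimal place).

1.9 °C

Net feedback parameter λ = (−3.6) + (-0.293) + (+1.72) + (+0.164) + (+0.196) = -1.813 W/m²/K.
ΔT = −F/λ = −3.5/(-1.813) = 1.9 °C.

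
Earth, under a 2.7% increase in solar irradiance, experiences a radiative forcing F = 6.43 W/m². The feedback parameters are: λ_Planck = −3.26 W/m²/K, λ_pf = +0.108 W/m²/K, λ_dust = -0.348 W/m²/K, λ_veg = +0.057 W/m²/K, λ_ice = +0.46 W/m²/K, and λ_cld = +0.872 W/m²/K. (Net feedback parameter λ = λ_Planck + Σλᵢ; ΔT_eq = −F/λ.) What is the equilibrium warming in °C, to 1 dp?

3.0 °C

Net feedback parameter λ = (−3.26) + (+0.108) + (-0.348) + (+0.057) + (+0.46) + (+0.872) = -2.111 W/m²/K.
ΔT = −F/λ = −6.43/(-2.111) = 3.0 °C.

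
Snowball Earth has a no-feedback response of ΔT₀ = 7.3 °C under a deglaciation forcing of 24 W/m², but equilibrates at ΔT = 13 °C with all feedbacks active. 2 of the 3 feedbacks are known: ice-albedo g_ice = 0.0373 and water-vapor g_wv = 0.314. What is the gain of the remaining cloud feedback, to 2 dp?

0.09

Amplification A = ΔT/ΔT₀ = 13/7.3 = 1.781.
Total gain g = 1 − 1/A = 1 − 1/1.781 = 0.4385.
Known gains sum to 0.0373 + 0.314 = 0.3513.
g_cld = 0.4385 − 0.3513 = 0.09.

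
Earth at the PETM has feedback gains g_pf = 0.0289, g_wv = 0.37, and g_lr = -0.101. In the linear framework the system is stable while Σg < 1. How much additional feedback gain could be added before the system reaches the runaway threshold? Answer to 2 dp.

0.70

Current total gain = 0.0289 + 0.37 − 0.101 = 0.2979.
Margin to runaway = 1 − 0.2979 = 0.70.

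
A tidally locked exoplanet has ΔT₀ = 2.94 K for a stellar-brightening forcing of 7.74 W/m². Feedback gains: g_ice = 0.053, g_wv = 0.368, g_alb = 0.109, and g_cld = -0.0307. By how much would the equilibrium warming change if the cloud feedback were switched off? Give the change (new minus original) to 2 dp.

0.38 K

Original: g = 0.4993, ΔT = 2.94/(1−0.4993) = 5.8718 K.
Without cloud: g' = 0.53, ΔT' = 2.94/(1−0.53) = 6.2553 K.
Change = 6.2553 − 5.8718 = 0.38 K.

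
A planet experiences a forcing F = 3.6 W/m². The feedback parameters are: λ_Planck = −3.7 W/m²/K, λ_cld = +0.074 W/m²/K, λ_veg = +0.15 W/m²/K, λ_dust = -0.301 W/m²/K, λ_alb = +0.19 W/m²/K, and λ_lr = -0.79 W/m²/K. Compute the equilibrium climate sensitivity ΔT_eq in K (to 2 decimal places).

Net feedback parameter λ = (−3.7) + (+0.074) + (+0.15) + (-0.301) + (+0.19) + (-0.79) = -4.377 W/m²/K.
ΔT = −F/λ = −3.6/(-4.377) = 0.82 K.

0.82 K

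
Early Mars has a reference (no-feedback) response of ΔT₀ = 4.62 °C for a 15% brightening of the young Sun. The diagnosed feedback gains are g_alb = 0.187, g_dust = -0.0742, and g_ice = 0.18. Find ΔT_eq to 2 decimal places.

Total gain g = 0.187 − 0.0742 + 0.18 = 0.2928.
Amplification A = 1/(1 − 0.2928) = 1.414.
ΔT = 4.62 × 1.414 = 6.53 °C.

6.53 °C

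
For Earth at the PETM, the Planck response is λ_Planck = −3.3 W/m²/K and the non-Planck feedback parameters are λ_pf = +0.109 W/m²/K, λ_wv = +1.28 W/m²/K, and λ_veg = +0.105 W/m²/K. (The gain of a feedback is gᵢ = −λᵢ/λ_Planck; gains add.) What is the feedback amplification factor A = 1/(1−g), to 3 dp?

1.827

Convert to gains: g_pf = 0.109/3.3 = 0.03303; g_wv = 1.28/3.3 = 0.3879; g_veg = 0.105/3.3 = 0.03182.
Total gain g = 0.45275.
A = 1/(1 − 0.45275) = 1.827.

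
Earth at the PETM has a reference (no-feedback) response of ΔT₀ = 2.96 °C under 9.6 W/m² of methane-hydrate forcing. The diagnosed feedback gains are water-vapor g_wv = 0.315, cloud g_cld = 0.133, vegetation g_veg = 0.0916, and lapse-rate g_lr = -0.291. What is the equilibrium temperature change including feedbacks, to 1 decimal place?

Total gain g = 0.315 + 0.133 + 0.0916 − 0.291 = 0.2486.
Amplification A = 1/(1 − 0.2486) = 1.331.
ΔT = 2.96 × 1.331 = 3.9 °C.

3.9 °C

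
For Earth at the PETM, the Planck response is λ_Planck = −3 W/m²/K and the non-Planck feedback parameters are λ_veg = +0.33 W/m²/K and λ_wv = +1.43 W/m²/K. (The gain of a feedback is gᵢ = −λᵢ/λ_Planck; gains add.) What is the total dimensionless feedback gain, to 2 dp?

Convert to gains: g_veg = 0.33/3 = 0.11; g_wv = 1.43/3 = 0.4767.
Total gain g = 0.5867.

0.59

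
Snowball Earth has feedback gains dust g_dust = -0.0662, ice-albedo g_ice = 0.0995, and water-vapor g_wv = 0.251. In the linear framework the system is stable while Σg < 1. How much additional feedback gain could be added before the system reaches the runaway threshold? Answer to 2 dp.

Current total gain = -0.0662 + 0.0995 + 0.251 = 0.2843.
Margin to runaway = 1 − 0.2843 = 0.72.

0.72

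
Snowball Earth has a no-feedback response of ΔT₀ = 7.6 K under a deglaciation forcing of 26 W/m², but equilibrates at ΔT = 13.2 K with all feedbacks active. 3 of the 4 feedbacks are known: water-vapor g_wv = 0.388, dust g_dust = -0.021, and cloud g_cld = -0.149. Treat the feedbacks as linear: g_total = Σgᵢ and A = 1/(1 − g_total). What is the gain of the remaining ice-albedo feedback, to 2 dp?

Amplification A = ΔT/ΔT₀ = 13.2/7.6 = 1.737.
Total gain g = 1 − 1/A = 1 − 1/1.737 = 0.4243.
Known gains sum to 0.388 − 0.021 − 0.149 = 0.218.
g_ice = 0.4243 − 0.218 = 0.21.

0.21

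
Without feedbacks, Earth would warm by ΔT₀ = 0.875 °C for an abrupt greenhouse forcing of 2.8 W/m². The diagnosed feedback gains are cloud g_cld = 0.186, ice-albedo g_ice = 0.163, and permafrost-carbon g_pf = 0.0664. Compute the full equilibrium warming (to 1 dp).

1.5 °C

Total gain g = 0.186 + 0.163 + 0.0664 = 0.4154.
Amplification A = 1/(1 − 0.4154) = 1.711.
ΔT = 0.875 × 1.711 = 1.5 °C.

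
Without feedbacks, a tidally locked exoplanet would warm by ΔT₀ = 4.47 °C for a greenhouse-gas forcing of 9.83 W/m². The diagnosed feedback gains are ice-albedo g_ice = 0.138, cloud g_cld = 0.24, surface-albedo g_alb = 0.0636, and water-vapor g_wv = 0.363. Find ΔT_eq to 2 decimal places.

Total gain g = 0.138 + 0.24 + 0.0636 + 0.363 = 0.8046.
Amplification A = 1/(1 − 0.8046) = 5.118.
ΔT = 4.47 × 5.118 = 22.88 °C.

22.88 °C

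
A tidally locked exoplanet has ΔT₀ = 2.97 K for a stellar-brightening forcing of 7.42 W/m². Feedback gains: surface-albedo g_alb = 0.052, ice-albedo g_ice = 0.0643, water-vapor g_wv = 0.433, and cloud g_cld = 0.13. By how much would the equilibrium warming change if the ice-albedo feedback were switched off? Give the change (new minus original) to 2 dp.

Original: g = 0.6793, ΔT = 2.97/(1−0.6793) = 9.2610 K.
Without ice-albedo: g' = 0.615, ΔT' = 2.97/(1−0.615) = 7.7143 K.
Change = 7.7143 − 9.2610 = -1.55 K.

-1.55 K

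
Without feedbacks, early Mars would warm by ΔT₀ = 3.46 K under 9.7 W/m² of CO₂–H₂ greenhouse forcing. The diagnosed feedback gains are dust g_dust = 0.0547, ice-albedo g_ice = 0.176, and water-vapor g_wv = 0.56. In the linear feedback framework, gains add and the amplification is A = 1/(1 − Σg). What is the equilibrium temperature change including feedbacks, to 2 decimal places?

16.53 K

Total gain g = 0.0547 + 0.176 + 0.56 = 0.7907.
Amplification A = 1/(1 − 0.7907) = 4.778.
ΔT = 3.46 × 4.778 = 16.53 K.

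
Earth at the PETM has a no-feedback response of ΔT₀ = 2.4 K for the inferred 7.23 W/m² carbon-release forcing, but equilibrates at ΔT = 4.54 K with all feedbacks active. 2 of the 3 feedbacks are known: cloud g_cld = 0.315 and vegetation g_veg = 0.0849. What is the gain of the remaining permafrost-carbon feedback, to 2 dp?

0.07

Amplification A = ΔT/ΔT₀ = 4.54/2.4 = 1.892.
Total gain g = 1 − 1/A = 1 − 1/1.892 = 0.4715.
Known gains sum to 0.315 + 0.0849 = 0.3999.
g_pf = 0.4715 − 0.3999 = 0.07.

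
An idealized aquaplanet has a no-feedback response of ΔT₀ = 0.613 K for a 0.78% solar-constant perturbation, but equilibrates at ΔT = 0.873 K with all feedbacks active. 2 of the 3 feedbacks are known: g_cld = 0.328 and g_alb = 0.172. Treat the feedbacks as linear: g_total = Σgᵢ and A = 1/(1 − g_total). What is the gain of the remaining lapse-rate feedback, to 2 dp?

Amplification A = ΔT/ΔT₀ = 0.873/0.613 = 1.424.
Total gain g = 1 − 1/A = 1 − 1/1.424 = 0.2978.
Known gains sum to 0.328 + 0.172 = 0.5.
g_lr = 0.2978 − 0.5 = -0.20.

-0.20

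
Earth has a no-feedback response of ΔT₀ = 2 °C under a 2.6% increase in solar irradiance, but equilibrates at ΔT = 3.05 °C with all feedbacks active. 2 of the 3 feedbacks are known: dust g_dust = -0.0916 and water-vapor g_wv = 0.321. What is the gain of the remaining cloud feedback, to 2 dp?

Amplification A = ΔT/ΔT₀ = 3.05/2 = 1.525.
Total gain g = 1 − 1/A = 1 − 1/1.525 = 0.3443.
Known gains sum to -0.0916 + 0.321 = 0.2294.
g_cld = 0.3443 − 0.2294 = 0.11.

0.11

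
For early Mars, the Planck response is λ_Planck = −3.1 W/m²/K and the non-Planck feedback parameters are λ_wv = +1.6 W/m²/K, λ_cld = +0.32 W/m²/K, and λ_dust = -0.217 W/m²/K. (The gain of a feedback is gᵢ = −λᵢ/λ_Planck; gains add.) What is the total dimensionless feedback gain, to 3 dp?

Convert to gains: g_wv = 1.6/3.1 = 0.5161; g_cld = 0.32/3.1 = 0.1032; g_dust = -0.217/3.1 = -0.07.
Total gain g = 0.5493.

0.549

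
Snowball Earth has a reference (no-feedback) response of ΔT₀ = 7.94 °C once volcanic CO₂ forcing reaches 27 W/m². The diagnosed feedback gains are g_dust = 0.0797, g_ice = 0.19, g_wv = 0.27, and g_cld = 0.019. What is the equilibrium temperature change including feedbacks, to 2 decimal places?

17.99 °C

Total gain g = 0.0797 + 0.19 + 0.27 + 0.019 = 0.5587.
Amplification A = 1/(1 − 0.5587) = 2.266.
ΔT = 7.94 × 2.266 = 17.99 °C.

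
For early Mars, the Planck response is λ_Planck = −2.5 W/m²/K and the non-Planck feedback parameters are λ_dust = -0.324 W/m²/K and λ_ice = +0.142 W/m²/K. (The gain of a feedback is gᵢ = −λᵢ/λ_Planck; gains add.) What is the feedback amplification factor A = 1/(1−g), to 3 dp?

0.932

Convert to gains: g_dust = -0.324/2.5 = -0.1296; g_ice = 0.142/2.5 = 0.0568.
Total gain g = -0.0728.
A = 1/(1 + 0.0728) = 0.932.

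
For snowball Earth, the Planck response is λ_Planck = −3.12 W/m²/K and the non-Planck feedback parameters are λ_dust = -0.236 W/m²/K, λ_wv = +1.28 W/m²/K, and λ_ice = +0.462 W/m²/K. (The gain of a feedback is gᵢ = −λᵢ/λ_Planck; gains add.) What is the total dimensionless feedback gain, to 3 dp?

Convert to gains: g_dust = -0.236/3.12 = -0.07564; g_wv = 1.28/3.12 = 0.4103; g_ice = 0.462/3.12 = 0.1481.
Total gain g = 0.48276.

0.483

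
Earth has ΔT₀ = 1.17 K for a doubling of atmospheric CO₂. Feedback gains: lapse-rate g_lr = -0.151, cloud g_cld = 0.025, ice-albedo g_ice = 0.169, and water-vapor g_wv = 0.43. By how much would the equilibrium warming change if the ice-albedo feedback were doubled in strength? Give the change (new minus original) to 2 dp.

1.05 K

Original: g = 0.473, ΔT = 1.17/(1−0.473) = 2.2201 K.
With doubled ice-albedo: g' = 0.642, ΔT' = 1.17/(1−0.642) = 3.2682 K.
Change = 3.2682 − 2.2201 = 1.05 K.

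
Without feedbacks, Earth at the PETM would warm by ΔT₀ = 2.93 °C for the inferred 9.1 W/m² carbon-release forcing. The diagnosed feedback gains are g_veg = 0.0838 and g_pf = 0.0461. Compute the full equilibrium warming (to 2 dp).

3.37 °C

Total gain g = 0.0838 + 0.0461 = 0.1299.
Amplification A = 1/(1 − 0.1299) = 1.149.
ΔT = 2.93 × 1.149 = 3.37 °C.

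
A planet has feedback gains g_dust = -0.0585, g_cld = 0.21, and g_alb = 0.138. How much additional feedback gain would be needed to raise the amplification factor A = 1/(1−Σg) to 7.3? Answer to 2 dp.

Current total gain = 0.2895.
Target gain for A = 7.3: g* = 1 − 1/7.3 = 0.863.
Additional gain needed = 0.863 − 0.2895 = 0.57.

0.57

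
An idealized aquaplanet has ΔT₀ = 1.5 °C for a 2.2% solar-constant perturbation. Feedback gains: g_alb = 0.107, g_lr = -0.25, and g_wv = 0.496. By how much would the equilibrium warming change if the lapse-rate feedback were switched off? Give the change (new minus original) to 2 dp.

Original: g = 0.353, ΔT = 1.5/(1−0.353) = 2.3184 °C.
Without lapse-rate: g' = 0.603, ΔT' = 1.5/(1−0.603) = 3.7783 °C.
Change = 3.7783 − 2.3184 = 1.46 °C.

1.46 °C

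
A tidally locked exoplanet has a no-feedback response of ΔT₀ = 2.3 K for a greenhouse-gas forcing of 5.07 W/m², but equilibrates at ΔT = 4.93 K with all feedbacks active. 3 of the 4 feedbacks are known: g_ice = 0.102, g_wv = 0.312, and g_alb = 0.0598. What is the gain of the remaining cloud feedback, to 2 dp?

Amplification A = ΔT/ΔT₀ = 4.93/2.3 = 2.143.
Total gain g = 1 − 1/A = 1 − 1/2.143 = 0.5334.
Known gains sum to 0.102 + 0.312 + 0.0598 = 0.4738.
g_cld = 0.5334 − 0.4738 = 0.06.

0.06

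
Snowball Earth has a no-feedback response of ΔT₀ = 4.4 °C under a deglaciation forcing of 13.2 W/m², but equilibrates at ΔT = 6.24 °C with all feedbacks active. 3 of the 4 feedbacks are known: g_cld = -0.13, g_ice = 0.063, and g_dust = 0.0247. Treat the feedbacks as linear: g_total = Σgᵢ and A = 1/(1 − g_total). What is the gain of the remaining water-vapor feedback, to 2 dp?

Amplification A = ΔT/ΔT₀ = 6.24/4.4 = 1.418.
Total gain g = 1 − 1/A = 1 − 1/1.418 = 0.2948.
Known gains sum to -0.13 + 0.063 + 0.0247 = -0.0423.
g_wv = 0.2948 + 0.0423 = 0.34.

0.34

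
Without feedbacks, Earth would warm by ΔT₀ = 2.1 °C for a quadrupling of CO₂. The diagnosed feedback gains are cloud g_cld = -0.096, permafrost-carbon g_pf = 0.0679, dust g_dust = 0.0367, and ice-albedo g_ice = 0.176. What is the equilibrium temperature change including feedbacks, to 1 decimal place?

2.6 °C

Total gain g = -0.096 + 0.0679 + 0.0367 + 0.176 = 0.1846.
Amplification A = 1/(1 − 0.1846) = 1.226.
ΔT = 2.1 × 1.226 = 2.6 °C.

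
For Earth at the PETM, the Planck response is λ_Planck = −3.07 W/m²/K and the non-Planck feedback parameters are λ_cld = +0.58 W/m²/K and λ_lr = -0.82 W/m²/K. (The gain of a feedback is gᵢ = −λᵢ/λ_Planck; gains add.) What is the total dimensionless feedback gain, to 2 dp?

Convert to gains: g_cld = 0.58/3.07 = 0.1889; g_lr = -0.82/3.07 = -0.2671.
Total gain g = -0.0782.

-0.08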